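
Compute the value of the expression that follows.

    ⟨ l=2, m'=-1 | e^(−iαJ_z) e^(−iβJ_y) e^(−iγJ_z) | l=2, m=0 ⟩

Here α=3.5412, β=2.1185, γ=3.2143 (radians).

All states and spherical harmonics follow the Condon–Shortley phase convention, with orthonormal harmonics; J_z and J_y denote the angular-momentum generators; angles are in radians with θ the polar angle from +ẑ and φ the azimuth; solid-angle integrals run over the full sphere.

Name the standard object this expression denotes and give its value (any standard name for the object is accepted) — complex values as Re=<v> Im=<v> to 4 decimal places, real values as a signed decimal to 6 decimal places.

This is a Wigner D-matrix element — the rotation-matrix element ⟨l m'| R(α,β,γ) |l m⟩ in the angular-momentum basis.
First d^2_{-1,0}(β=2.1185), then the phase factors e^{-i(-1)α} and e^{-i(0)γ}:
With c≡cos(β/2)=0.489526 and s≡sin(β/2)=0.871989, N=[1·6·2·2]^{1/2}=4.898979
Admissible k: 1..2 (factorial args all ≥0)
  k=1: (−1)^0·4.8990/(2)·0.4895^3·0.8720^1 = +0.250561
  k=2: (−1)^1·4.8990/(2)·0.4895^1·0.8720^3 = -0.795031
d^2_{-1,0}(2.1185) = +0.250561 -0.795031 = -0.544469
Attach z-rotation phases: D = e^{-i(-1)(3.5412)}·(-0.544469)·e^{-i(0)(3.2143)} = +0.501573+0.211829i

Wigner D-matrix element, Re=0.5016 Im=0.2118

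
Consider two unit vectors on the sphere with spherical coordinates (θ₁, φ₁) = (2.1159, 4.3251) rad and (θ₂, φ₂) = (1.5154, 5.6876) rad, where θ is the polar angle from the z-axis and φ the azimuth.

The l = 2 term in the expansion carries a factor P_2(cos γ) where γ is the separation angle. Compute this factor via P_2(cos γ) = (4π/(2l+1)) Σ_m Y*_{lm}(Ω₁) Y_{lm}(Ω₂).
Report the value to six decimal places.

-0.467213

Summing Y*_{l m}(θ₁,φ₁)·Y_{l m}(θ₂,φ₂) over m ∈ [−2, 2]; prefactor 4π/(2·2+1) = 2.513274:
  [-2]  conj(Y_{2,-2})(Ω₁) = (-0.201854, 0.197532) ; Y_{2,-2}(Ω₂) = (0.142704, 0.357673) ; Δ = (-0.099457, -0.044009)
  [-1]  conj(Y_{2,-1})(Ω₁) = (0.129362, 0.317150) ; Y_{2,-1}(Ω₂) = (0.035355, 0.023959) ; Δ = (-0.003025, 0.014312)
  [+0]  conj(Y_{2,0})(Ω₁) = (-0.061013, -0.000000) ; Y_{2,0}(Ω₂) = (-0.312491, 0.000000) ; Δ = (0.019066, 0.000000)
  [+1]  conj(Y_{2,1})(Ω₁) = (-0.129362, 0.317150) ; Y_{2,1}(Ω₂) = (-0.035355, 0.023959) ; Δ = (-0.003025, -0.014312)
  [+2]  conj(Y_{2,2})(Ω₁) = (-0.201854, -0.197532) ; Y_{2,2}(Ω₂) = (0.142704, -0.357673) ; Δ = (-0.099457, 0.044009)
Accumulated sum (-0.185898, 0.000000); after 4π/(2l+1) scaling, (-0.467213, 0.000000) ⇒ P_2 = -0.467213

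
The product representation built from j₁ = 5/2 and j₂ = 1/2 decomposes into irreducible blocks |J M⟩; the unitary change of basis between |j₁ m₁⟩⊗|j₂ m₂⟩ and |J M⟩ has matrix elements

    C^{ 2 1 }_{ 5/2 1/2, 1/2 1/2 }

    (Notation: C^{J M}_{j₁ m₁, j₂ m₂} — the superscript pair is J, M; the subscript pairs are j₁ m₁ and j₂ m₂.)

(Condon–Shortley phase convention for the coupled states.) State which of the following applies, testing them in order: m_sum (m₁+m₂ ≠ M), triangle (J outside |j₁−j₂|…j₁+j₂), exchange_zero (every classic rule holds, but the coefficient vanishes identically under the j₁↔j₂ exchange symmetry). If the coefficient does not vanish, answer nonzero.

m-sum: m₁+m₂ = 1/2+1/2 = 1, M = 1  ✓
triangle: |j₁−j₂| = 2 ≤ J = 2 ≤ j₁+j₂ = 3  ✓
exchange: j₁≠j₂ or m₁≠m₂ — the exchange symmetry imposes no constraint here
value check: CG = −√(1/3) = -0.577350 ≠ 0

nonzero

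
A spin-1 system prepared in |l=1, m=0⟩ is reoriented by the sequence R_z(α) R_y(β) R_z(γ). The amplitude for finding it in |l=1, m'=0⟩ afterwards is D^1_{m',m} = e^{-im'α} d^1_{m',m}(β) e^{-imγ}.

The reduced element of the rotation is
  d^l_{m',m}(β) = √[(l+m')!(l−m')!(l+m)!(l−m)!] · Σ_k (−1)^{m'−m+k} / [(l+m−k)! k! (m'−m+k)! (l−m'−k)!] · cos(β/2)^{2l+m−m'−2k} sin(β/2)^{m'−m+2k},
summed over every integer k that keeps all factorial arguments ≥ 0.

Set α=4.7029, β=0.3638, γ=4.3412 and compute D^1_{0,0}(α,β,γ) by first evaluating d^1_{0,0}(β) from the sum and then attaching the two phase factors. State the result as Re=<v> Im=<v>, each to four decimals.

Re=0.9346 Im=0.0000

First d^1_{0,0}(β=0.3638), then the phase factors e^{-i(0)α} and e^{-i(0)γ}:
With c≡cos(β/2)=0.983502 and s≡sin(β/2)=0.180899, N=[1·1·1·1]^{1/2}=1.000000
Admissible k: 0..1 (factorial args all ≥0)
  k=0: (−1)^0·1.0000/(1)·0.9835^2·0.1809^0 = +0.967276
  k=1: (−1)^1·1.0000/(1)·0.9835^0·0.1809^2 = -0.032724
d^1_{0,0}(0.3638) = +0.967276 -0.032724 = +0.934551
Attach z-rotation phases: D = e^{-i(0)(4.7029)}·(+0.934551)·e^{-i(0)(4.3412)} = +0.934551+0.000000i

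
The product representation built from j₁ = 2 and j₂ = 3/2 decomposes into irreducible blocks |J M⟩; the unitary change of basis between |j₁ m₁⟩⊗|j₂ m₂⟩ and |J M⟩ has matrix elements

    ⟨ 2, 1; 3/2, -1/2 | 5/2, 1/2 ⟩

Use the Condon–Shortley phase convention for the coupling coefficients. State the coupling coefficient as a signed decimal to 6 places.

√[6·1!3!2!/7! · 3!1!1!2!3!2!] = √(72/35)
  +(−1)^0/∏(0,1,1,1,2,1)! = 1/2  (running 1/2)
  +(−1)^1/∏(1,0,0,0,3,2)! = -1/12  (running 5/12)
⟨..|..⟩ = √(72/35)·(5/12) = +0.597614

+0.597614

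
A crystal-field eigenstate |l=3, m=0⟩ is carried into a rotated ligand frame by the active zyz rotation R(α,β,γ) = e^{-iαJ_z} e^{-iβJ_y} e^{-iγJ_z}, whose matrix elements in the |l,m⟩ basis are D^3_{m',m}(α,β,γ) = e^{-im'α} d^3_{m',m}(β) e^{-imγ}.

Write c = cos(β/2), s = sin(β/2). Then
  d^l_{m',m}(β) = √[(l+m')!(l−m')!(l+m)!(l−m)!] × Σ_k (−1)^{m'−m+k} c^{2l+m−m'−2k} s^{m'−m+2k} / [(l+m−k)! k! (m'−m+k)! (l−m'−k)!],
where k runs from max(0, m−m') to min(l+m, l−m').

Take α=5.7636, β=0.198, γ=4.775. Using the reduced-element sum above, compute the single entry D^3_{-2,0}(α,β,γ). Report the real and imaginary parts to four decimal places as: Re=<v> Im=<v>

Re=0.0263 Im=-0.0448

Split into d^3_{-2,0}(β=0.1980) × two z-phases.
With c≡cos(β/2)=0.995104 and s≡sin(β/2)=0.098838, N=[1·120·6·6]^{1/2}=65.726707
Admissible k: 2..3 (factorial args all ≥0)
  k=2: (−1)^0·65.7267/(12)·0.9951^4·0.0988^2 = +0.052467
  k=3: (−1)^1·65.7267/(12)·0.9951^2·0.0988^4 = -0.000518
d^3_{-2,0}(0.1980) = +0.052467 -0.000518 = +0.051949
Phases: e^{-i·(-2)·5.7636}=+0.506935-0.861984i, e^{-i·(0)·4.7750}=+1.000000+0.000000i ⇒ D=+0.026335-0.044779i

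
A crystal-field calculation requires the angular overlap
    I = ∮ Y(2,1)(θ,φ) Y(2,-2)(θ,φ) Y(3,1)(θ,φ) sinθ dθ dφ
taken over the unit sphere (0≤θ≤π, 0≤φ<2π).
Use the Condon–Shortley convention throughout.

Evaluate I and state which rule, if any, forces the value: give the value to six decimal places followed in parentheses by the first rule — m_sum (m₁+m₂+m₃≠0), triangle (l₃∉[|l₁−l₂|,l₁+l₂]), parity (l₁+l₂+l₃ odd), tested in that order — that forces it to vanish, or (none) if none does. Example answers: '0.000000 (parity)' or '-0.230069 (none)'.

Σlᵢ=7 odd — θ-integrand is odd under cosθ→−cosθ; I=0

0.000000 (parity)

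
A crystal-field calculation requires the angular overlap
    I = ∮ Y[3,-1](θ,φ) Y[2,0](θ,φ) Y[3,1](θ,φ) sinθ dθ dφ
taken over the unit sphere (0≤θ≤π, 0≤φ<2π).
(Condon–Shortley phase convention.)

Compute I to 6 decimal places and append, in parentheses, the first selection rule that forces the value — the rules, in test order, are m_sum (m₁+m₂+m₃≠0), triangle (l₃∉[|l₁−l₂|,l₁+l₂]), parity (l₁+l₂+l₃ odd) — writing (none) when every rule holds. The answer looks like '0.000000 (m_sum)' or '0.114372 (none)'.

Checks pass: Σm=0; 8 even; l₃=3∈[1,5].
(2·3+1)(2·2+1)(2·3+1) = 245
Δ: 2! 4! 2! / 9! → 1/3780
sum: t=0:+1/24 t=1:−1/4 t=2:+1/24 = -1/6
3j²(3 2 3; 0 0 0) = Δ·Π!·Σ² = 4/105  (sign +1)
sum: t=0:+1/96 t=1:−1/6 t=2:+1/16 = -3/32
3j²(3 2 3; -1 0 1) = Δ·Π!·Σ² = 3/140  (sign -1)
combine: 4πI² = 245·4/105·3/140 = 1/5
take √, sign -1: I = -0.12615663
No selection rule forces the value: the integral is nonzero (none).

-0.126157 (none)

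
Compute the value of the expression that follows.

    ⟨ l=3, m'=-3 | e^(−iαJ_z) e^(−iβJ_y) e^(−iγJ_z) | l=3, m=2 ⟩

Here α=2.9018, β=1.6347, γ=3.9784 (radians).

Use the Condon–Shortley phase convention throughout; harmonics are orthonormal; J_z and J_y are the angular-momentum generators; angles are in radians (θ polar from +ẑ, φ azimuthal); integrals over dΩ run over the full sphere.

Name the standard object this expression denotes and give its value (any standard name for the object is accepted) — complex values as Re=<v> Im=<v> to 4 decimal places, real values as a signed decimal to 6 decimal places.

This is a Wigner D-matrix element — the rotation-matrix element ⟨l m'| R(α,β,γ) |l m⟩ in the angular-momentum basis.
Split into d^3_{-3,2}(β=1.6347) × two z-phases.
With c≡cos(β/2)=0.684156 and s≡sin(β/2)=0.729335, N=[1·720·120·1]^{1/2}=293.938769
k: max(0,(2)−(-3))=5 … min(3+(2),3−(-3))=5
  k=5: (−1)^0·293.9388/(120)·0.6842^1·0.7293^5 = +0.345834
d^3_{-3,2}(1.6347) = +0.345834
Attach z-rotation phases: D = e^{-i(-3)(2.9018)}·(+0.345834)·e^{-i(2)(3.9784)} = +0.253372+0.235379i

Wigner D-matrix element, Re=0.2534 Im=0.2354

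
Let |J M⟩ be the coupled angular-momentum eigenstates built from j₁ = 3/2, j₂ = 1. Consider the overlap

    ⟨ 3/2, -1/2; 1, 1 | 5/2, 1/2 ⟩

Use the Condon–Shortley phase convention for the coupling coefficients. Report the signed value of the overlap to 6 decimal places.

+√(3/10) = +0.547723

triangle: 0!×3!×2!/6! = 12/720
(j±m)!: 1!×2!×2!×0!×3!×2! = 48
prefactor² = (2J+1)×Δ×N² = 24/5
  k=0: +1/(0!×0!×2!×2!×1!×0!) = 1/4
Σ = 1/4  ⇒  CG² = 24/5×(1/4)² = 3/10
CG = +√(3/10) = +0.547723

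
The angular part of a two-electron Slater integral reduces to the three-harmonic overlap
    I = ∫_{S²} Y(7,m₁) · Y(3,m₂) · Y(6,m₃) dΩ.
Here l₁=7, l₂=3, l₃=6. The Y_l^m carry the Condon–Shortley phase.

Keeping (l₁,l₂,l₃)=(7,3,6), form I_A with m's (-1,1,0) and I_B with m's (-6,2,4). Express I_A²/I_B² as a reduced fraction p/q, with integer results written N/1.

l's match ⇒ only the (l;m) 3-j factors differ between A and B.
A: triangle coeff Δ(7,3,6) = 1/2042040; Σ_t [2,4]: t=2:+1/138240 t=3:−1/86400 t=4:+1/829440 = -13/4147200; (3j)²=13/3740 [(7 3 6; -1 1 0)], sign=-1
B: triangle coeff Δ(7,3,6) = 1/2042040; Σ_t [3,4]: t=3:−1/43545600 t=4:+1/8709120 = 1/10886400; (3j)²=8/357 [(7 3 6; -6 2 4)], sign=+1
I_A²/I_B² = (13/3740)/(8/357) = 273/1760

273/1760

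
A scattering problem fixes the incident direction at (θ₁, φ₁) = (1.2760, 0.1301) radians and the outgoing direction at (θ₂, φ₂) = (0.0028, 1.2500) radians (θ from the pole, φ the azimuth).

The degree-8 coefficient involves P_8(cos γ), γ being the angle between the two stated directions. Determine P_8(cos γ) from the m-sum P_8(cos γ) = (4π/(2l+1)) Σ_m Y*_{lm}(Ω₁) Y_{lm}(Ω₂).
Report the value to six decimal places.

Term-by-term m-sum for l=8 (normalisation 4π/17 = 0.739198):
  [-8]  conj(Y_{8,-8})(Ω₁) = (0.183108, 0.312518) ; Y_{8,-8}(Ω₂) = (-0.000000, 0.000000) ; Δ = (-0.000000, -0.000000)
  [-7]  conj(Y_{8,-7})(Ω₁) = (0.269763, 0.347517) ; Y_{8,-7}(Ω₂) = (-0.000000, -0.000000) ; Δ = (0.000000, -0.000000)
  [-6]  conj(Y_{8,-6})(Ω₁) = (0.054652, 0.054130) ; Y_{8,-6}(Ω₂) = (0.000000, -0.000000) ; Δ = (0.000000, -0.000000)
  [-5]  conj(Y_{8,-5})(Ω₁) = (-0.261464, -0.198972) ; Y_{8,-5}(Ω₂) = (0.000000, 0.000000) ; Δ = (-0.000000, -0.000000)
  [-4]  conj(Y_{8,-4})(Ω₁) = (-0.180014, -0.103165) ; Y_{8,-4}(Ω₂) = (0.000000, 0.000000) ; Δ = (0.000000, -0.000000)
  [-3]  conj(Y_{8,-3})(Ω₁) = (0.222698, 0.091619) ; Y_{8,-3}(Ω₂) = (-0.000000, 0.000000) ; Δ = (-0.000000, 0.000000)
  [-2]  conj(Y_{8,-2})(Ω₁) = (0.243351, 0.064789) ; Y_{8,-2}(Ω₂) = (-0.000065, -0.000048) ; Δ = (-0.000013, -0.000016)
  [-1]  conj(Y_{8,-1})(Ω₁) = (-0.195602, -0.025592) ; Y_{8,-1}(Ω₂) = (0.004357, -0.013111) ; Δ = (-0.001188, 0.002453)
  [+0]  conj(Y_{8,0})(Ω₁) = (-0.262424, -0.000000) ; Y_{8,0}(Ω₂) = (1.162942, 0.000000) ; Δ = (-0.305184, -0.000000)
  [+1]  conj(Y_{8,1})(Ω₁) = (0.195602, -0.025592) ; Y_{8,1}(Ω₂) = (-0.004357, -0.013111) ; Δ = (-0.001188, -0.002453)
  [+2]  conj(Y_{8,2})(Ω₁) = (0.243351, -0.064789) ; Y_{8,2}(Ω₂) = (-0.000065, 0.000048) ; Δ = (-0.000013, 0.000016)
  [+3]  conj(Y_{8,3})(Ω₁) = (-0.222698, 0.091619) ; Y_{8,3}(Ω₂) = (0.000000, 0.000000) ; Δ = (-0.000000, -0.000000)
  [+4]  conj(Y_{8,4})(Ω₁) = (-0.180014, 0.103165) ; Y_{8,4}(Ω₂) = (0.000000, -0.000000) ; Δ = (0.000000, 0.000000)
  [+5]  conj(Y_{8,5})(Ω₁) = (0.261464, -0.198972) ; Y_{8,5}(Ω₂) = (-0.000000, 0.000000) ; Δ = (-0.000000, 0.000000)
  [+6]  conj(Y_{8,6})(Ω₁) = (0.054652, -0.054130) ; Y_{8,6}(Ω₂) = (0.000000, 0.000000) ; Δ = (0.000000, 0.000000)
  [+7]  conj(Y_{8,7})(Ω₁) = (-0.269763, 0.347517) ; Y_{8,7}(Ω₂) = (0.000000, -0.000000) ; Δ = (0.000000, 0.000000)
  [+8]  conj(Y_{8,8})(Ω₁) = (0.183108, -0.312518) ; Y_{8,8}(Ω₂) = (-0.000000, -0.000000) ; Δ = (-0.000000, 0.000000)
Σ over m = (-0.307585, -0.000000); ×(4π/17) → (-0.227366, -0.000000). Real part: -0.227366

-0.227366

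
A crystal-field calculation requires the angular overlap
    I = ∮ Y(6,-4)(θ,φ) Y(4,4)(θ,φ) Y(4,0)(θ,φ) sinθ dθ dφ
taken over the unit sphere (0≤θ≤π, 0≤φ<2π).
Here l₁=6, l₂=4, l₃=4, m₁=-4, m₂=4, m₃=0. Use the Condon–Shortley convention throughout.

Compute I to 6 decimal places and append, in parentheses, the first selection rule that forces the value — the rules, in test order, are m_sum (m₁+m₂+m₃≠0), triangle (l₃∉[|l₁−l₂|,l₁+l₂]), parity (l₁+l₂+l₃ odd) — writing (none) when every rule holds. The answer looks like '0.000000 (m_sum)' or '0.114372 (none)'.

-0.190852 (none)

Checks pass: Σm=0; 14 even; l₃=4∈[2,10].
(2·6+1)(2·4+1)(2·4+1) = 1053
Δ: 6! 6! 2! / 15! → 1/1261260
sum: t=2:+1/4608 t=3:−1/1296 t=4:+1/4608 = -7/20736
3j²(6 4 4; 0 0 0) = Δ·Π!·Σ² = 20/1287  (sign -1)
sum: t=6:+1/69120 = 1/69120
3j²(6 4 4; -4 4 0) = Δ·Π!·Σ² = 4/143  (sign +1)
combine: 4πI² = 1053·20/1287·4/143 = 720/1573
take √, sign -1: I = -0.19085211
No selection rule forces the value: the integral is nonzero (none).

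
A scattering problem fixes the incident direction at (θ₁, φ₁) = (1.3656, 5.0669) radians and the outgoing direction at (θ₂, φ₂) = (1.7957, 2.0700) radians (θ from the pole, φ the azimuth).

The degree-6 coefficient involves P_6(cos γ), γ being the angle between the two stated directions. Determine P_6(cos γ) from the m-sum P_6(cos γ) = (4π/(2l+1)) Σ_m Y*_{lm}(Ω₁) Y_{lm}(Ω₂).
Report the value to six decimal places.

Expand P_6 via completeness: Σ_{m} conj(Y_{6,m}) at Ω₁ times Y_{6,m} at Ω₂ —
  m=-6: Y*=+0.224609-0.361244i  Y=+0.410099+0.060459i  product +0.113952-0.134566i
  m=-5: Y*=+0.300463+0.061457i  Y=+0.197653-0.262403i  product +0.075514-0.066695i
  m=-4: Y*=-0.027096-0.176005i  Y=+0.060301+0.132877i  product +0.021753-0.014214i
  m=-3: Y*=+0.276875-0.153879i  Y=+0.329198+0.024136i  product +0.094860-0.043974i
  m=-2: Y*=-0.073347-0.062919i  Y=-0.031248+0.048496i  product +0.005343-0.001591i
  m=-1: Y*=+0.108731-0.293750i  Y=+0.153906+0.282257i  product +0.099647-0.014520i
  m=+0: Y*=-0.074190-0.000000i  Y=-0.033604+0.000000i  product +0.002493+0.000000i
  m=+1: Y*=-0.108731-0.293750i  Y=-0.153906+0.282257i  product +0.099647+0.014520i
  m=+2: Y*=-0.073347+0.062919i  Y=-0.031248-0.048496i  product +0.005343+0.001591i
  m=+3: Y*=-0.276875-0.153879i  Y=-0.329198+0.024136i  product +0.094860+0.043974i
  m=+4: Y*=-0.027096+0.176005i  Y=+0.060301-0.132877i  product +0.021753+0.014214i
  m=+5: Y*=-0.300463+0.061457i  Y=-0.197653-0.262403i  product +0.075514+0.066695i
  m=+6: Y*=+0.224609+0.361244i  Y=+0.410099-0.060459i  product +0.113952+0.134566i
Accumulated sum +0.824634+0.000000i; after 4π/(2l+1) scaling, +0.797127+0.000000i ⇒ P_6 = 0.797127

0.797127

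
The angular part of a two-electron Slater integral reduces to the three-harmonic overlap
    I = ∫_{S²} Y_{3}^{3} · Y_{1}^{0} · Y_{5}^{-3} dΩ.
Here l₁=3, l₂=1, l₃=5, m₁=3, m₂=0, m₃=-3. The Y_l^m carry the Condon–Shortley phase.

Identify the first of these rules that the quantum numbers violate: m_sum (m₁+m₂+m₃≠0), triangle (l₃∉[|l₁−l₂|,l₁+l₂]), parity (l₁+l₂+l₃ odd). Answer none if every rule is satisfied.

azimuthal sum: 3 + 0 − 3 = 0  ✓
l₃ must lie in [2,4]; have l₃=5  ✗
L = 3 + 1 + 5 = 9 (odd)

triangle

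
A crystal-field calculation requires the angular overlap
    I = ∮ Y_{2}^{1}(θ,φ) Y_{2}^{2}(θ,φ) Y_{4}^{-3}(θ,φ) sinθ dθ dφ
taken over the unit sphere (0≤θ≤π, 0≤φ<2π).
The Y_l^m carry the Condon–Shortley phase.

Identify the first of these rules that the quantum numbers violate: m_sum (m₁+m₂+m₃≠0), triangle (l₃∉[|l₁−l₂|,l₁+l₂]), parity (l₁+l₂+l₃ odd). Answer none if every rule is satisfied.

m₁+m₂+m₃ = 1 + 2 − 3 = 0  ✓
triangle: |2−2|=0 ≤ l₃=4 ≤ 2+2=4  ✓
parity: l₁+l₂+l₃ = 8 is even  ✓

none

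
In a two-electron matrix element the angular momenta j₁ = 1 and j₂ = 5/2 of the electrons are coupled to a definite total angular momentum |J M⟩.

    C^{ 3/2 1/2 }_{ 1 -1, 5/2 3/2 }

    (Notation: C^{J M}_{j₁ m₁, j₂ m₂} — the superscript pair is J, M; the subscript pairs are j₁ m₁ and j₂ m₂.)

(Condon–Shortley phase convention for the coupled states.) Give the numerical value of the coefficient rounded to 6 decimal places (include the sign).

triangle: 2!·0!·3!/6! = 12/720
(j±m)!: 0!·2!·4!·1!·2!·1! = 96
prefactor² = (2J+1)·Δ·N² = 32/5
  k=2: +1/(2!·0!·0!·2!·0!·1!) = 1/4
Σ = 1/4  ⇒  CG² = 32/5·(1/4)² = 2/5
CG = +√(2/5) = +0.632456

+√(2/5) ≈ +0.632456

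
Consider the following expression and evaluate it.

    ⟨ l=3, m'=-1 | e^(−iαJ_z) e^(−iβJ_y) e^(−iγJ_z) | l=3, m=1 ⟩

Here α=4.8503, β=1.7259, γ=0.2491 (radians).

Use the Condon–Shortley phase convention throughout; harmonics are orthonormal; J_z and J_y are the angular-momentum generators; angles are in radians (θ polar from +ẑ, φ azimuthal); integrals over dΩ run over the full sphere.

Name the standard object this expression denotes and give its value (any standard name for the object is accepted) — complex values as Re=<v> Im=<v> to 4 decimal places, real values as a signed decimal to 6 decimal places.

This is a Wigner D-matrix element — the rotation-matrix element ⟨l m'| R(α,β,γ) |l m⟩ in the angular-momentum basis.
First d^3_{-1,1}(β=1.7259), then the phase factors e^{-i(-1)α} and e^{-i(1)γ}:
c=cos(1.725900/2)=0.650199, s=sin(1.725900/2)=0.759764; N=√[2·24·24·2]=48.000000
k∈{2,3,4} keeps every argument non-negative
  k=2: (−1)^0·48.0000/(8)·0.6502^4·0.7598^2 = +0.619004
  k=3: (−1)^1·48.0000/(6)·0.6502^2·0.7598^4 = -1.126931
  k=4: (−1)^2·48.0000/(48)·0.6502^0·0.7598^6 = +0.192341
d^3_{-1,1}(1.7259) = +0.619004 -1.126931 +0.192341 = -0.315585
D = (+0.137474-0.990505i)·(-0.315585)·(+0.969135-0.246532i) = +0.035017+0.313637i

Wigner D-matrix element, Re=0.0350 Im=0.3136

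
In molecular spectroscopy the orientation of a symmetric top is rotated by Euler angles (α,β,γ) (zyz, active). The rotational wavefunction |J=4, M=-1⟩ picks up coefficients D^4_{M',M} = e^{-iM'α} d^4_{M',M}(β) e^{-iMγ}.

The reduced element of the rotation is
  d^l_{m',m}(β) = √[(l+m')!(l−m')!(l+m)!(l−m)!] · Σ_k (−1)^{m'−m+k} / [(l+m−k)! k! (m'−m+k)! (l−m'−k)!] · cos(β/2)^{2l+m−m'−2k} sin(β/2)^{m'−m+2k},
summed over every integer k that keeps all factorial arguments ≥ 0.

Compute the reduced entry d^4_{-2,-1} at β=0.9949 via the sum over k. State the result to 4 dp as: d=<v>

d^4_{-2,-1}(β=0.9949) via the finite sum:
Half-angle: c=0.878802, s=0.477186. N=√(2·720·6·120)=1018.233765
The bounds max(0,m−m')=1 and min(l+m,l−m')=3 give 3 terms
  k=1: (−1)^0·1018.2338/(240)·0.8788^7·0.4772^1 = +0.819525
  k=2: (−1)^1·1018.2338/(48)·0.8788^5·0.4772^3 = -1.208163
  k=3: (−1)^2·1018.2338/(72)·0.8788^3·0.4772^5 = +0.237480
d^4_{-2,-1}(0.9949) = +0.819525 -1.208163 +0.237480 = -0.151158

d=-0.1512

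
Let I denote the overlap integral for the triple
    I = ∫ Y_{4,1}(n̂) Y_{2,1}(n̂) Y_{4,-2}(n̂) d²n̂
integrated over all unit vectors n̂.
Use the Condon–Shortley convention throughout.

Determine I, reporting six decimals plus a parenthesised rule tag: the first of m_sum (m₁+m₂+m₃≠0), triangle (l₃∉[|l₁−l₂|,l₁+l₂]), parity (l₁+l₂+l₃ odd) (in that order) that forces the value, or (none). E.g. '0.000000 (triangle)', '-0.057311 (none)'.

m-sum 0 ✓  L=10 even ✓  2≤4≤6 ✓
Π(2lᵢ+1) = 9×5×9 = 405
triangle coeff Δ(4,2,4) = 1/13860
Σ_t [0,2]: t=0:+1/192 t=1:−1/36 t=2:+1/192 = -5/288
(3j)²=20/693 [(4 2 4; 0 0 0)], sign=-1
Σ_t [1,2]: t=1:−1/96 t=2:+1/240 = -1/160
(3j)²=27/1540 [(4 2 4; 1 1 -2)], sign=-1
⇒ 4πI² = 1215/5929
I = (+1)√(1215/5929/(4π)) = 0.12770047
No selection rule forces the value: the integral is nonzero (none).

0.127700 (none)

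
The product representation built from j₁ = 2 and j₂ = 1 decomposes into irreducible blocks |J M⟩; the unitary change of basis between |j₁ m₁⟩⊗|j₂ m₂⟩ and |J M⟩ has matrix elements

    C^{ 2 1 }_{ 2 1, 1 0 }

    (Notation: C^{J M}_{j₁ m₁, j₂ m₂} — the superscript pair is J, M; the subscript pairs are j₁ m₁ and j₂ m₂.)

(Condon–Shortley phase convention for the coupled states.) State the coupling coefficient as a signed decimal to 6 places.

j₁+j₂−J=1  J+j₁−j₂=3  J−j₁+j₂=1  j₁+j₂+J+1=6
(j₁±m₁, j₂±m₂, J±M) = (3,1,1,1,3,1)
P² = 3/2
sum k=0..1:
  [0] +1/2 = 1/2
  [1] −1/6 = -1/6
S = 1/3
C² = P²·S² = 1/6 ; C = +0.408248

+√(1/6) = +0.408248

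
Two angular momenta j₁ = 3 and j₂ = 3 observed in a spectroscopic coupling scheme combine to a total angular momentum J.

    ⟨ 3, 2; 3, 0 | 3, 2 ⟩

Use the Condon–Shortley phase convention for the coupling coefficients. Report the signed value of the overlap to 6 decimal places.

triangle: 3!*3!*3!/10! = 216/3628800
(j±m)!: 5!*1!*3!*3!*5!*1! = 518400
prefactor² = (2J+1)*Δ*N² = 216
  k=0: +1/(0!*3!*1!*3!*2!*0!) = 1/72
  k=1: −1/(1!*2!*0!*2!*3!*1!) = -1/24
Σ = -1/36  ⇒  CG² = 216*(-1/36)² = 1/6
CG = −√(1/6) = -0.408248

−√(1/6) ≈ -0.408248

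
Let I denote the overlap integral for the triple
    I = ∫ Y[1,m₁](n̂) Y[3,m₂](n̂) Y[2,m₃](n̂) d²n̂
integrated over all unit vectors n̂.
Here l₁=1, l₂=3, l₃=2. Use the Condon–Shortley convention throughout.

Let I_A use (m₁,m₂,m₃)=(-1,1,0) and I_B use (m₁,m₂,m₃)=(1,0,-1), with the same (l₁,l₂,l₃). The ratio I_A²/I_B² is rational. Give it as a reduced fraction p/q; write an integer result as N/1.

Shared (l₁,l₂,l₃)=(1,3,2): N and (l;000)² cancel in I_A²/I_B².
A: Δ = 2!·0!·4!/7! = 1/105; Racah Σ t=2..2: t=2:+1/8 = 1/8; ⇒ 3j(1 3 2; -1 1 0)² = 2/35, sgn +1
B: Δ = 2!·0!·4!/7! = 1/105; Racah Σ t=0..0: t=0:+1/12 = 1/12; ⇒ 3j(1 3 2; 1 0 -1)² = 1/35, sgn -1
I_A²/I_B² = (2/35)/(1/35) = 2/1

2/1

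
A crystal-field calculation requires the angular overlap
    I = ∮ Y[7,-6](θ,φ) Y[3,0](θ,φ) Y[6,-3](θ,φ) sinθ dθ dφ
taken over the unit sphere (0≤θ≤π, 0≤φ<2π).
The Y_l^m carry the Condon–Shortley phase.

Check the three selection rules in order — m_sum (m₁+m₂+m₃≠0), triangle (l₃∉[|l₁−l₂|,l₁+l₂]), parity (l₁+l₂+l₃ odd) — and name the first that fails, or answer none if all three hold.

m_sum

azimuthal sum: -6 + 0 − 3 = -9  ✗
4 ≤ 6 ≤ 10 (triangle on l)
L = 7 + 3 + 6 = 16 (even)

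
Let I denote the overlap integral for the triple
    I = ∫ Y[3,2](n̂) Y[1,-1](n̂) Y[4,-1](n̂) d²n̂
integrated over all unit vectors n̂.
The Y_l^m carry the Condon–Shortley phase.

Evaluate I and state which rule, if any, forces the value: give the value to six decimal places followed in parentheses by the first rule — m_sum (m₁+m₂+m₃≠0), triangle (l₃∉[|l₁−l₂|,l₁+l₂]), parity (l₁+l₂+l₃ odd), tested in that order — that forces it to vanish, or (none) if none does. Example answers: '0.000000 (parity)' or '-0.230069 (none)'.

m-sum 0 ✓  L=8 even ✓  2≤4≤4 ✓
Π(2lᵢ+1) = 7×3×9 = 189
triangle coeff Δ(3,1,4) = 1/252
Σ_t [0,0]: t=0:+1/36 = 1/36
(3j)²=4/63 [(3 1 4; 0 0 0)], sign=+1
Σ_t [0,0]: t=0:+1/240 = 1/240
(3j)²=1/84 [(3 1 4; 2 -1 -1)], sign=-1
⇒ 4πI² = 1/7
I = (-1)√(1/7/(4π)) = -0.10662181
No selection rule forces the value: the integral is nonzero (none).

-0.106622 (none)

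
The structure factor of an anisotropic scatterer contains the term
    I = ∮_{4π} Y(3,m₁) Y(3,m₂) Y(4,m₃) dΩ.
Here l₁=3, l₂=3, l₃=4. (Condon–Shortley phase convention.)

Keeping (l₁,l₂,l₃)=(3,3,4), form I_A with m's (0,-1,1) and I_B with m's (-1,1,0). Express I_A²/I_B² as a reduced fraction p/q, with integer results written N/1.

l's match ⇒ only the (l;m) 3-j factors differ between A and B.
A: triangle coeff Δ(3,3,4) = 1/34650; Σ_t [0,2]: t=0:+1/48 t=1:−1/24 t=2:+1/288 = -5/288; (3j)²=5/462 [(3 3 4; 0 -1 1)], sign=+1
B: triangle coeff Δ(3,3,4) = 1/34650; Σ_t [0,2]: t=0:+1/1152 t=1:−1/36 t=2:+1/32 = 5/1152; (3j)²=1/1386 [(3 3 4; -1 1 0)], sign=+1
I_A²/I_B² = (5/462)/(1/1386) = 15/1

15/1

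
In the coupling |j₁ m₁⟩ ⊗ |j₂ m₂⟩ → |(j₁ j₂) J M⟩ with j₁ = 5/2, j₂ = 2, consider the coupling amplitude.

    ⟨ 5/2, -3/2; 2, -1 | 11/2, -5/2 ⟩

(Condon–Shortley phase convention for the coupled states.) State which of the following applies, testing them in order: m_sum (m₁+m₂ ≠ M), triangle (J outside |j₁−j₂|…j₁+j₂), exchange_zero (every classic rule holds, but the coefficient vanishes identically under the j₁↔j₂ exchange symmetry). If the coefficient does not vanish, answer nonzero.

triangle

m-sum: m₁+m₂ = -3/2+(-1) = -5/2, M = -5/2  ✓
triangle: need |j₁−j₂| ≤ J ≤ j₁+j₂, i.e. J ∈ [1/2, 9/2]; J = 11/2 is outside ✗ ⇒ coefficient is 0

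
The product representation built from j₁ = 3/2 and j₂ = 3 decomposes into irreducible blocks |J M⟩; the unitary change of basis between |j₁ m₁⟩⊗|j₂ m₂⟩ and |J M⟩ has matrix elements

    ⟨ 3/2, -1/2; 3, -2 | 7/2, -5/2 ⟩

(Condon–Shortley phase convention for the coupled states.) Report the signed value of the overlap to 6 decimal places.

+√(1/7) ≈ +0.377964

√[8·1!2!5!/9! · 1!2!1!5!1!6!] = √(6400/7)
  +(−1)^0/∏(0,1,2,1,0,4)! = 1/48  (running 1/48)
  +(−1)^1/∏(1,0,1,0,1,5)! = -1/120  (running 1/80)
⟨..|..⟩ = √(6400/7)·(1/80) = +0.377964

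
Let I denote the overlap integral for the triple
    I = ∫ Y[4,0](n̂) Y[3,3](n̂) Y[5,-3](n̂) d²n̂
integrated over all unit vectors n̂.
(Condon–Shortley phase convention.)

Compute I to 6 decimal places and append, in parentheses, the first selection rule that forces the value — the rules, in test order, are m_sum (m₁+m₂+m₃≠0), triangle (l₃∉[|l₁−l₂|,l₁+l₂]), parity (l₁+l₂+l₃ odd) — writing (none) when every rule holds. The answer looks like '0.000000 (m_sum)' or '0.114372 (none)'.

Rules hold: Σm=0, L=12 even, 1≤5≤7.
N = 9·7·11 = 693
Δ = 2!·6!·4!/13! = 1/180180
Racah Σ t=0..2: t=0:+1/576 t=1:−1/144 t=2:+1/576 = -1/288
⇒ 3j(4 3 5; 0 0 0)² = 20/1001, sgn +1
Racah Σ t=2..2: t=2:+1/2304 = 1/2304
⇒ 3j(4 3 5; 0 3 -3)² = 5/143, sgn +1
4πI² = N·(3j₀)²·(3jₘ)² = 900/1859
I = +1·√(0.484131/4π) = 0.19628026
No selection rule forces the value: the integral is nonzero (none).

0.196280 (none)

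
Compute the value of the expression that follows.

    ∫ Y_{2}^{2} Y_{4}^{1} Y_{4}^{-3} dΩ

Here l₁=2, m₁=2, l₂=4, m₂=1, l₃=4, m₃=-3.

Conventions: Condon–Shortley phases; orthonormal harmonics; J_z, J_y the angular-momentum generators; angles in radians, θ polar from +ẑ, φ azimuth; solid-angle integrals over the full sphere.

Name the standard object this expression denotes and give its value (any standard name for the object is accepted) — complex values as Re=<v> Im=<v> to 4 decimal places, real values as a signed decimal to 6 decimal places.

This is a Gaunt coefficient — the integral of a triple product of spherical harmonics over the sphere.
Rules hold: Σm=0, L=10 even, 2≤4≤6.
N = 5·9·9 = 405
Δ = 2!·2!·6!/11! = 1/13860
Racah Σ t=0..2: t=0:+1/192 t=1:−1/36 t=2:+1/192 = -5/288
⇒ 3j(2 4 4; 0 0 0)² = 20/693, sgn -1
Racah Σ t=0..0: t=0:+1/480 = 1/480
⇒ 3j(2 4 4; 2 1 -3)² = 3/110, sgn -1
4πI² = N·(3j₀)²·(3jₘ)² = 270/847
I = +1·√(0.318772/4π) = 0.15927046

Gaunt coefficient, +0.159270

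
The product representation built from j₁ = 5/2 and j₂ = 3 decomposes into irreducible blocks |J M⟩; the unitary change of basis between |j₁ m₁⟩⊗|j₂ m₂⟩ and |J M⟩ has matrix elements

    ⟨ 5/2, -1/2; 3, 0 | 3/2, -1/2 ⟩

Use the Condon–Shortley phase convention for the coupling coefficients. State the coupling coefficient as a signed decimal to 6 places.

+√(4/35) ≈ +0.338062

j₁+j₂−J=4  J+j₁−j₂=1  J−j₁+j₂=2  j₁+j₂+J+1=8
(j₁±m₁, j₂±m₂, J±M) = (2,3,3,3,1,2)
P² = 144/35
sum k=2..3:
  [2] +1/4 = 1/4
  [3] −1/12 = -1/12
S = 1/6
C² = P²·S² = 4/35 ; C = +0.338062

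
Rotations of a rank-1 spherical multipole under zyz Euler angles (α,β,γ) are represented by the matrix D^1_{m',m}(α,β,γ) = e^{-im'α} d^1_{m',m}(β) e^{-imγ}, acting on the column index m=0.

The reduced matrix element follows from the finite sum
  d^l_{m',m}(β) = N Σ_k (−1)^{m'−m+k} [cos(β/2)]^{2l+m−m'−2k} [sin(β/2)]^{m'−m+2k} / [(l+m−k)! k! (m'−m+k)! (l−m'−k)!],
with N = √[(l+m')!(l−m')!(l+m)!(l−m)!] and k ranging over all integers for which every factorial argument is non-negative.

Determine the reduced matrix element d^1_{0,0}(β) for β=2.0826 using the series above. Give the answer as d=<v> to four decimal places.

d^1_{0,0}(β=2.0826) via the finite sum:
With c≡cos(β/2)=0.505099 and s≡sin(β/2)=0.863062, N=[1·1·1·1]^{1/2}=1.000000
k: max(0,(0)−(0))=0 … min(1+(0),1−(0))=1
  k=0: (−1)^0·1.0000/(1)·0.5051^2·0.8631^0 = +0.255125
  k=1: (−1)^1·1.0000/(1)·0.5051^0·0.8631^2 = -0.744875
d^1_{0,0}(2.0826) = +0.255125 -0.744875 = -0.489751

d=-0.4898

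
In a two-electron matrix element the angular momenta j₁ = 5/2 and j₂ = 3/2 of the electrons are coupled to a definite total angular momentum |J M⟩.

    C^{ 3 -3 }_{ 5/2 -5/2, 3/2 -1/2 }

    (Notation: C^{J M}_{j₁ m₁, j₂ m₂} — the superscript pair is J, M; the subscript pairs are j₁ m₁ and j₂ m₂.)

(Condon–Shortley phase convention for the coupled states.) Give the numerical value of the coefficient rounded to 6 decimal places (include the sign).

-0.790569

√[7·1!4!2!/8! · 0!5!1!2!0!6!] = √(1440)
  +(−1)^1/∏(1,0,4,0,0,2)! = -1/48  (running -1/48)
⟨..|..⟩ = √(1440)·(-1/48) = -0.790569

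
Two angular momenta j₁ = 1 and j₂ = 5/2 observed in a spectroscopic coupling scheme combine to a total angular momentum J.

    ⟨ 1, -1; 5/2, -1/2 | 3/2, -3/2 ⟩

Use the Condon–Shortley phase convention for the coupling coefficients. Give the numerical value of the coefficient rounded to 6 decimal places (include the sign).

+√(1/15) = +0.258199

√[4·2!0!3!/6! · 0!2!2!3!0!3!] = √(48/5)
  +(−1)^2/∏(2,0,0,0,0,3)! = 1/12  (running 1/12)
⟨..|..⟩ = √(48/5)·(1/12) = +0.258199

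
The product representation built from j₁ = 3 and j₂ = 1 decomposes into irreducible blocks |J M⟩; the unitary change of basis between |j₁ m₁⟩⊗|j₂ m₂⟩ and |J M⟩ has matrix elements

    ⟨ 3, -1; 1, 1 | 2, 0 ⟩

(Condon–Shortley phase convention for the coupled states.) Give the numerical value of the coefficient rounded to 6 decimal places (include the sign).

√[5·2!4!0!/7! · 2!4!2!0!2!2!] = √(128/7)
  +(−1)^2/∏(2,0,2,0,2,0)! = 1/8  (running 1/8)
⟨..|..⟩ = √(128/7)·(1/8) = +0.534522

+√(2/7) = +0.534522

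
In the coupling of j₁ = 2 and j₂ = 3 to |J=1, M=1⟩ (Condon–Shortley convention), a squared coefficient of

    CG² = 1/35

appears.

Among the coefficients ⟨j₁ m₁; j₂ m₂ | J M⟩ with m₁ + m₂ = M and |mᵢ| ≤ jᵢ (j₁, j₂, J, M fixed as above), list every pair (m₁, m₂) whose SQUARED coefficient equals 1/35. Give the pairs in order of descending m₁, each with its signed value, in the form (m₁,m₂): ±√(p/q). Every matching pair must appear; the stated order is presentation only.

Admissible pairs with m₁+m₂ = M = 1: (-2,3), (-1,2), (0,1), (1,0), (2,-1)
  (m₁,m₂)=(2,-1): CG² = 1/35, CG = +√(1/35)   ← matches the target
  (m₁,m₂)=(1,0): CG² = 3/35, CG = −√(3/35)
  (m₁,m₂)=(0,1): CG² = 6/35, CG = +√(6/35)
  (m₁,m₂)=(-1,2): CG² = 2/7, CG = −√(2/7)
  (m₁,m₂)=(-2,3): CG² = 3/7, CG = +√(3/7)
Pairs with CG² = 1/35: (2,-1): +√(1/35)

(2,-1): +√(1/35)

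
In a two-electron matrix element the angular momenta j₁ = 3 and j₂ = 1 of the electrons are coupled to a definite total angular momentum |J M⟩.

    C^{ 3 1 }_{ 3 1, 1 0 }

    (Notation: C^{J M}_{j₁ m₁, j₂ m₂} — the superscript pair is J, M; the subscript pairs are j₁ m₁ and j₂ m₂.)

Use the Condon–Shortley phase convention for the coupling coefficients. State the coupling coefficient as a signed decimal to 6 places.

√[7·1!5!1!/8! · 4!2!1!1!4!2!] = √(48)
  +(−1)^0/∏(0,1,2,1,3,0)! = 1/12  (running 1/12)
  +(−1)^1/∏(1,0,1,0,4,1)! = -1/24  (running 1/24)
⟨..|..⟩ = √(48)·(1/24) = +0.288675

+0.288675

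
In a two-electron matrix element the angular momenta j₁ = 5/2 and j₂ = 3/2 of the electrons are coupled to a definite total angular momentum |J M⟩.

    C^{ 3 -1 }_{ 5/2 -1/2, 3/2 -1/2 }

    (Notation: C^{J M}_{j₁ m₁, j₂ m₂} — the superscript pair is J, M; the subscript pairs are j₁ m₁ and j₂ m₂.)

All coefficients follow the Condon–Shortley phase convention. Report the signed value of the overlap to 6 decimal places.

triangle: 1!·4!·2!/8! = 48/40320
(j±m)!: 2!·3!·1!·2!·2!·4! = 1152
prefactor² = (2J+1)·Δ·N² = 48/5
  k=0: +1/(0!·1!·3!·1!·1!·1!) = 1/6
  k=1: −1/(1!·0!·2!·0!·2!·2!) = -1/8
Σ = 1/24  ⇒  CG² = 48/5·(1/24)² = 1/60
CG = +√(1/60) = +0.129099

+√(1/60) = +0.129099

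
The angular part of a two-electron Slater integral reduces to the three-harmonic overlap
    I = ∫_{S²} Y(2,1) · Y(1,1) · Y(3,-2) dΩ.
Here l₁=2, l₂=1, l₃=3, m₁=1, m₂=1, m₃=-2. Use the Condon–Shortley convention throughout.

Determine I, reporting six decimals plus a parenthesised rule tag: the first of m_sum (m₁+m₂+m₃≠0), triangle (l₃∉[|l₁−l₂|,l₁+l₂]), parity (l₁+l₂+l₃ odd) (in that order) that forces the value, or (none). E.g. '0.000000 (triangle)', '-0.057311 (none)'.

Checks pass: Σm=0; 6 even; l₃=3∈[1,3].
(2·2+1)(2·1+1)(2·3+1) = 105
Δ: 0! 4! 2! / 7! → 1/105
sum: t=0:+1/4 = 1/4
3j²(2 1 3; 0 0 0) = Δ·Π!·Σ² = 3/35  (sign -1)
sum: t=0:+1/12 = 1/12
3j²(2 1 3; 1 1 -2) = Δ·Π!·Σ² = 2/21  (sign -1)
combine: 4πI² = 105·3/35·2/21 = 6/7
take √, sign +1: I = 0.26116903
No selection rule forces the value: the integral is nonzero (none).

0.261169 (none)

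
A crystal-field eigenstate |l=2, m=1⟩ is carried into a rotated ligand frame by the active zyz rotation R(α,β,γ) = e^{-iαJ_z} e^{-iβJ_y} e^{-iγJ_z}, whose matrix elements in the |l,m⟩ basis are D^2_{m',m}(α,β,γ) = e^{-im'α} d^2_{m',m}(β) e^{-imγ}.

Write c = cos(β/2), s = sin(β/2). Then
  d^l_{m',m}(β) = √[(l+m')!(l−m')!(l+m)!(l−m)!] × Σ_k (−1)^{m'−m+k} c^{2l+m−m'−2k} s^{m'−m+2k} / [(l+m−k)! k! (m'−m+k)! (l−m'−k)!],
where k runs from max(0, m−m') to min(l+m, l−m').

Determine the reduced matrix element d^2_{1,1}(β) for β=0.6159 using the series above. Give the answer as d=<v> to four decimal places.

d^2_{1,1}(β=0.6159) via the finite sum:
Half-angle: c=0.952957, s=0.303106. N=√(6·1·6·1)=6.000000
Admissible k: 0..1 (factorial args all ≥0)
  k=0: (−1)^0·6.0000/(6)·0.9530^4·0.3031^0 = +0.824695
  k=1: (−1)^1·6.0000/(2)·0.9530^2·0.3031^2 = -0.250297
d^2_{1,1}(0.6159) = +0.824695 -0.250297 = +0.574397

d=0.5744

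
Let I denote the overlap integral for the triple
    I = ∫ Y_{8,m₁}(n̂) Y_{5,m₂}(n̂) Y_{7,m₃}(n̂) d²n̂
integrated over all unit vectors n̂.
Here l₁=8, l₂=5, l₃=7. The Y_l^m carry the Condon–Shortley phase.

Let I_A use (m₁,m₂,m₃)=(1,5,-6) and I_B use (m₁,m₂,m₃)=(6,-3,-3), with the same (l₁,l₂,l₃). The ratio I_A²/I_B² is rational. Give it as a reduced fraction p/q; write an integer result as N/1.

Shared (l₁,l₂,l₃)=(8,5,7): N and (l;000)² cancel in I_A²/I_B².
A: Δ = 6!·10!·4!/21! = 1/814773960; Racah Σ t=6..6: t=6:+1/6270566400 = 1/6270566400; ⇒ 3j(8 5 7; 1 5 -6)² = 5/3876, sgn -1
B: Δ = 6!·10!·4!/21! = 1/814773960; Racah Σ t=0..2: t=0:+1/232243200 t=1:−1/261273600 t=2:+1/4180377600 = 1/1393459200; ⇒ 3j(8 5 7; 6 -3 -3)² = 1/1292, sgn +1
I_A²/I_B² = (5/3876)/(1/1292) = 5/3

5/3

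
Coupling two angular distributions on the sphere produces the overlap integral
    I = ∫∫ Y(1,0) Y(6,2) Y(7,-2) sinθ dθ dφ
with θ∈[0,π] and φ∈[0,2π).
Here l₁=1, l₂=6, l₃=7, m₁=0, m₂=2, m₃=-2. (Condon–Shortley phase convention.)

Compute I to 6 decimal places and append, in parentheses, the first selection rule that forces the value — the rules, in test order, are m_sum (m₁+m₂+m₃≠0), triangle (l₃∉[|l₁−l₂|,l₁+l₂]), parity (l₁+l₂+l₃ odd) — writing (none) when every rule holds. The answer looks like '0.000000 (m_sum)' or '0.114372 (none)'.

0.234717 (none)

m-sum 0 ✓  L=14 even ✓  5≤7≤7 ✓
Π(2lᵢ+1) = 3×13×15 = 585
triangle coeff Δ(1,6,7) = 1/1365
Σ_t [0,0]: t=0:+1/518400 = 1/518400
(3j)²=7/195 [(1 6 7; 0 0 0)], sign=-1
Σ_t [0,0]: t=0:+1/967680 = 1/967680
(3j)²=3/91 [(1 6 7; 0 2 -2)], sign=-1
⇒ 4πI² = 9/13
I = (+1)√(9/13/(4π)) = 0.23471705
No selection rule forces the value: the integral is nonzero (none).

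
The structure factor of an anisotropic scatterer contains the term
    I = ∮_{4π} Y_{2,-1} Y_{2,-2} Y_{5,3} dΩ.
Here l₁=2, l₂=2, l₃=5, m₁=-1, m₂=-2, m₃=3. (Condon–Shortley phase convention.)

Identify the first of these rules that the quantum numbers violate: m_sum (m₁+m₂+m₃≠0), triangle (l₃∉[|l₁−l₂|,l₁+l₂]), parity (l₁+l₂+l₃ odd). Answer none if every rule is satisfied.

Σmᵢ = 0  ✓
l₃∈[|l₁−l₂|,l₁+l₂]=[0,4] required, l₃=5 fails  ✗
Σlᵢ = 9 ⇒ odd

triangle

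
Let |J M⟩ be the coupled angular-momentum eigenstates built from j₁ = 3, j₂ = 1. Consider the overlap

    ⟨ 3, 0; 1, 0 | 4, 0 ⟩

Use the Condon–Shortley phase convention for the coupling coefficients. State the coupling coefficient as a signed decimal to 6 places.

triangle: 0!*6!*2!/9! = 1440/362880
(j±m)!: 3!*3!*1!*1!*4!*4! = 20736
prefactor² = (2J+1)*Δ*N² = 5184/7
  k=0: +1/(0!*0!*3!*1!*3!*1!) = 1/36
Σ = 1/36  ⇒  CG² = 5184/7*(1/36)² = 4/7
CG = +√(4/7) = +0.755929

+√(4/7) ≈ +0.755929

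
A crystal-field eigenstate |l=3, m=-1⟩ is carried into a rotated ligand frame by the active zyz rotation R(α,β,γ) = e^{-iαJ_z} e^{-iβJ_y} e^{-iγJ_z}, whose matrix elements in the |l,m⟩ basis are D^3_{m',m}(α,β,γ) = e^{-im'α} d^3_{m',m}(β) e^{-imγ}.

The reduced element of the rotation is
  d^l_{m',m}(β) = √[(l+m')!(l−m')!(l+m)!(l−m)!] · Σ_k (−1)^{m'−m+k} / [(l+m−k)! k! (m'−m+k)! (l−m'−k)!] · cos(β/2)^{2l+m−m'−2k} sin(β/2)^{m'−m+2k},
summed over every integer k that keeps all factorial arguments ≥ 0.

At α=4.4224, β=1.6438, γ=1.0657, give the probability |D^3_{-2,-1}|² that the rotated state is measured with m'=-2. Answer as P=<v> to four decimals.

Split into d^3_{-2,-1}(β=1.6438) × two z-phases.
With c≡cos(β/2)=0.680831 and s≡sin(β/2)=0.732441, N=[1·120·2·24]^{1/2}=75.894664
The bounds max(0,m−m')=1 and min(l+m,l−m')=2 give 2 terms
  k=1: (−1)^0·75.8947/(24)·0.6808^5·0.7324^1 = +0.338820
  k=2: (−1)^1·75.8947/(12)·0.6808^3·0.7324^3 = -0.784269
d^3_{-2,-1}(1.6438) = +0.338820 -0.784269 = -0.445449
|D^3_{-2,-1}|² = |d^3_{-2,-1}(β)|² = (-0.445449)² = 0.198425 (the z-rotation phases have unit modulus)

P=0.1984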